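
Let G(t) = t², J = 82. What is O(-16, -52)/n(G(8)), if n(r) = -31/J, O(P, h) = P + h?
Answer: 5576/31 ≈ 179.87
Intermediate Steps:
n(r) = -31/82
O(-16, -52)/n(G(8)) = (-16 - 52)/(-31/82) = -68*(-82/31) = 5576/31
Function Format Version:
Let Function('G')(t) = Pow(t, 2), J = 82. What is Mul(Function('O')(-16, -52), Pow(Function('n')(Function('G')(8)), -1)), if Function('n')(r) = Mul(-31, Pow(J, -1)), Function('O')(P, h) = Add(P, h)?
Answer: Rational(5576, 31) ≈ 179.87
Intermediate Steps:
Function('n')(r) = Rational(-31, 82) (Function('n')(r) = Mul(-31, Pow(82, -1)) = Mul(-31, Rational(1, 82)) = Rational(-31, 82))
Mul(Function('O')(-16, -52), Pow(Function('n')(Function('G')(8)), -1)) = Mul(Add(-16, -52), Pow(Rational(-31, 82), -1)) = Mul(-68, Rational(-82, 31)) = Rational(5576, 31)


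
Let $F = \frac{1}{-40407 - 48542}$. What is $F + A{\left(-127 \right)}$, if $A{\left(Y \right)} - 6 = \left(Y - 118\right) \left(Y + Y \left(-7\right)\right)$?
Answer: $- \frac{16605355117}{88949} \approx -1.8668 \cdot 10^{5}$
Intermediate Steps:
$A{\left(Y \right)} = 6 - 6 Y \left(-118 + Y\right)$ ($A{\left(Y \right)} = 6 + \left(Y - 118\right) \left(Y + Y \left(-7\right)\right) = 6 + \left(-118 + Y\right) \left(Y - 7 Y\right) = 6 + \left(-118 + Y\right) \left(- 6 Y\right) = 6 - 6 Y \left(-118 + Y\right)$)
$F = - \frac{1}{88949}$ ($F = \frac{1}{-88949} = - \frac{1}{88949} \approx -1.1242 \cdot 10^{-5}$)
$F + A{\left(-127 \right)} = - \frac{1}{88949} + \left(6 - 6 \left(-127\right)^{2} + 708 \left(-127\right)\right) = - \frac{1}{88949} - 186684 = - \frac{16605355117}{88949}$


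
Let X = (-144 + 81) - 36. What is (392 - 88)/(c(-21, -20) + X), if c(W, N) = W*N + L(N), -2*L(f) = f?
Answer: 304/331 ≈ 0.91843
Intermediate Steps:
L(f) = -f/2
X = -99 (X = -63 - 36 = -99)
c(W, N) = -N/2 + N*W (c(W, N) = W*N - N/2 = N*W - N/2 = -N/2 + N*W)
(392 - 88)/(c(-21, -20) + X) = (392 - 88)/(-20*(-½ - 21) - 99) = 304/(-20*(-43/2) - 99) = 304/(430 - 99) = 304/331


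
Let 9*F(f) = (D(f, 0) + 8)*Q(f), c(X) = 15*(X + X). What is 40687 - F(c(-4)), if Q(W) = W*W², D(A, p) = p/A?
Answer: 1576687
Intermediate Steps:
Q(W) = W³
c(X) = 30*X (c(X) = 15*(2*X) = 30*X)
F(f) = 8*f³/9 (F(f) = ((0/f + 8)*f³)/9 = ((0 + 8)*f³)/9 = (8*f³)/9 = 8*f³/9)
40687 - F(c(-4)) = 40687 - 8*(30*(-4))³/9 = 40687 - 8*(-120)³/9 = 40687 - 8*(-1728000)/9 = 40687 - 1*(-1536000) = 40687 + 1536000 = 1576687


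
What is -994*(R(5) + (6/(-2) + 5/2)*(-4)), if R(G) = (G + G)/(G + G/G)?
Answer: -10934/3 ≈ -3644.7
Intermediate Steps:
R(G) = 2*G/(1 + G) (R(G) = (2*G)/(G + 1) = (2*G)/(1 + G) = 2*G/(1 + G))
-994*(R(5) + (6/(-2) + 5/2)*(-4)) = -994*(2*5/(1 + 5) + (6/(-2) + 5/2)*(-4)) = -994*(2*5/6 + (6*(-1/2) + 5*(1/2))*(-4)) = -994*(2*5*(1/6) + (-3 + 5/2)*(-4)) = -994*(5/3 - 1/2*(-4)) = -994*(5/3 + 2) = -994*11/3 = -10934/3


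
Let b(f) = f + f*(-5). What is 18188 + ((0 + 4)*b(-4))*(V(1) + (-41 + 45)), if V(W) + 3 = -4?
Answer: 17996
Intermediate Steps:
b(f) = -4*f (b(f) = f - 5*f = -4*f)
V(W) = -7 (V(W) = -3 - 4 = -7)
18188 + ((0 + 4)*b(-4))*(V(1) + (-41 + 45)) = 18188 + ((0 + 4)*(-4*(-4)))*(-7 + (-41 + 45)) = 18188 + (4*16)*(-7 + 4) = 18188 + 64*(-3) = 18188 - 192 = 17996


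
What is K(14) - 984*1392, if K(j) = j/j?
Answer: -1369727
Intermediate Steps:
K(j) = 1
K(14) - 984*1392 = 1 - 984*1392 = 1 - 1369728 = -1369727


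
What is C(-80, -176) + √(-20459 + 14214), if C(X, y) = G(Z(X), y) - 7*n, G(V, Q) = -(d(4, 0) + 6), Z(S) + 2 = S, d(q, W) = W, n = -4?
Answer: 22 + I*√6245 ≈ 22.0 + 79.025*I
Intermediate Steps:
Z(S) = -2 + S
G(V, Q) = -6 (G(V, Q) = -(0 + 6) = -1*6 = -6)
C(X, y) = 22 (C(X, y) = -6 - 7*(-4) = -6 + 28 = 22)
C(-80, -176) + √(-20459 + 14214) = 22 + √(-20459 + 14214) = 22 + √(-6245) = 22 + I*√6245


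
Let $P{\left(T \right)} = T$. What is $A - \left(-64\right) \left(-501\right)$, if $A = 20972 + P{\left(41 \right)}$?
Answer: $-11051$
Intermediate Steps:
$A = 21013$ ($A = 20972 + 41 = 21013$)
$A - \left(-64\right) \left(-501\right) = 21013 - \left(-64\right) \left(-501\right) = 21013 - 32064 = -11051$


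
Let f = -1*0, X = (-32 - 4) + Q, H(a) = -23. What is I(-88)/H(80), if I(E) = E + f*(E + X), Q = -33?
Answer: 88/23 ≈ 3.8261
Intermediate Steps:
X = -69 (X = (-32 - 4) - 33 = -36 - 33 = -69)
f = 0
I(E) = E (I(E) = E + 0*(E - 69) = E + 0*(-69 + E) = E + 0 = E)
I(-88)/H(80) = -88/(-23) = -88*(-1/23) = 88/23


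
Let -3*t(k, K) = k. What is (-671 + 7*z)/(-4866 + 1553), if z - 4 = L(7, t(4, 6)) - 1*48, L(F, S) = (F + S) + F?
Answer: 2671/9939 ≈ 0.26874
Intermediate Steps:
t(k, K) = -k/3
L(F, S) = S + 2*F
z = -94/3 (z = 4 + ((-1/3*4 + 2*7) - 1*48) = 4 + ((-4/3 + 14) - 48) = 4 + (38/3 - 48) = 4 - 106/3 = -94/3 ≈ -31.333)
(-671 + 7*z)/(-4866 + 1553) = (-671 + 7*(-94/3))/(-4866 + 1553) = (-671 - 658/3)/(-3313) = -2671/3*(-1/3313) = 2671/9939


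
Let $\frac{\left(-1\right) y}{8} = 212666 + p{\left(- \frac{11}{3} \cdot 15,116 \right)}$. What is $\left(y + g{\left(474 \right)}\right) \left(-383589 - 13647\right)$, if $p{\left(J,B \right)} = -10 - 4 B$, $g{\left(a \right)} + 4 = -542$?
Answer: $674539301352$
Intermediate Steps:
$g{\left(a \right)} = -546$ ($g{\left(a \right)} = -4 - 542 = -546$)
$y = -1697536$ ($y = - 8 \left(212666 - 474\right) = \left(-8\right) 212192 = -1697536$)
$\left(y + g{\left(474 \right)}\right) \left(-383589 - 13647\right) = \left(-1697536 - 546\right) \left(-383589 - 13647\right) = \left(-1698082\right) \left(-397236\right) = 674539301352$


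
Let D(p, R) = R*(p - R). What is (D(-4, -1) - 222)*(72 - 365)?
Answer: 64167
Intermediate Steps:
(D(-4, -1) - 222)*(72 - 365) = (-(-4 - 1*(-1)) - 222)*(72 - 365) = (-(-4 + 1) - 222)*(-293) = (-1*(-3) - 222)*(-293) = (3 - 222)*(-293) = -219*(-293) = 64167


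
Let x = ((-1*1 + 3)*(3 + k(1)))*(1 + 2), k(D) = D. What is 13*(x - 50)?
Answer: -338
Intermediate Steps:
x = 24 (x = ((-1*1 + 3)*(3 + 1))*(1 + 2) = ((-1 + 3)*4)*3 = (2*4)*3 = 8*3 = 24)
13*(x - 50) = 13*(24 - 50) = 13*(-26) = -338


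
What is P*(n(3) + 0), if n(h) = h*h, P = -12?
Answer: -108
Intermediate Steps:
n(h) = h²
P*(n(3) + 0) = -12*(3² + 0) = -12*(9 + 0) = -12*9 = -108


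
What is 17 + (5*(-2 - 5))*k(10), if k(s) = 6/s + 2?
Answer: -74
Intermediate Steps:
k(s) = 2 + 6/s
17 + (5*(-2 - 5))*k(10) = 17 + (5*(-2 - 5))*(2 + 6/10) = 17 + (5*(-7))*(2 + 6*(1/10)) = 17 - 35*(2 + 3/5) = 17 - 35*13/5 = 17 - 91 = -74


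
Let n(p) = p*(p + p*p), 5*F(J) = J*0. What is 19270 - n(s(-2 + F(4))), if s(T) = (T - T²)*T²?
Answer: 32518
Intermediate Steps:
F(J) = 0 (F(J) = (J*0)/5 = (⅕)*0 = 0)
s(T) = T²*(T - T²)
n(p) = p*(p + p²)
19270 - n(s(-2 + F(4))) = 19270 - ((-2 + 0)³*(1 - (-2 + 0)))²*(1 + (-2 + 0)³*(1 - (-2 + 0))) = 19270 - ((-2)³*(1 - 1*(-2)))²*(1 + (-2)³*(1 - 1*(-2))) = 19270 - (-8*(1 + 2))²*(1 - 8*(1 + 2)) = 19270 - (-8*3)²*(1 - 8*3) = 19270 - (-24)²*(1 - 24) = 19270 - 576*(-23) = 19270 - 1*(-13248) = 19270 + 13248 = 32518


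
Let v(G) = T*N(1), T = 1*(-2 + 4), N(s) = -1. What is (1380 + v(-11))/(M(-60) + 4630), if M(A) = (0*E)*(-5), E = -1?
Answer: 689/2315 ≈ 0.29762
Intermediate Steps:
T = 2 (T = 1*2 = 2)
M(A) = 0 (M(A) = (0*(-1))*(-5) = 0*(-5) = 0)
v(G) = -2 (v(G) = 2*(-1) = -2)
(1380 + v(-11))/(M(-60) + 4630) = (1380 - 2)/(0 + 4630) = 1378/4630 = 1378*(1/4630) = 689/2315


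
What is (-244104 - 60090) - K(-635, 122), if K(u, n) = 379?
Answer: -304573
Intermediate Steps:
(-244104 - 60090) - K(-635, 122) = (-244104 - 60090) - 1*379 = -304194 - 379 = -304573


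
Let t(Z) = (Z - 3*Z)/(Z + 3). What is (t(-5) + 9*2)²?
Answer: 169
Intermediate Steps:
t(Z) = -2*Z/(3 + Z) (t(Z) = (-2*Z)/(3 + Z) = -2*Z/(3 + Z))
(t(-5) + 9*2)² = (-2*(-5)/(3 - 5) + 9*2)² = (-2*(-5)/(-2) + 18)² = (-2*(-5)*(-½) + 18)² = (-5 + 18)² = 13² = 169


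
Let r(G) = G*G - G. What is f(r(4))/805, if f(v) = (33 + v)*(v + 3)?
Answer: 135/161 ≈ 0.83851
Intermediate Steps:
r(G) = G² - G
f(v) = (3 + v)*(33 + v) (f(v) = (33 + v)*(3 + v) = (3 + v)*(33 + v))
f(r(4))/805 = (99 + (4*(-1 + 4))² + 36*(4*(-1 + 4)))/805 = (99 + (4*3)² + 36*(4*3))*(1/805) = (99 + 12² + 36*12)*(1/805) = (99 + 144 + 432)*(1/805) = 675*(1/805) = 135/161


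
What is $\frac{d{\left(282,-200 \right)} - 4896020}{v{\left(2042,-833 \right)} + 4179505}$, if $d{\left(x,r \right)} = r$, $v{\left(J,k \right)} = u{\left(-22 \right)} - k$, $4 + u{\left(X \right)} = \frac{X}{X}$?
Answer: $- \frac{979244}{836067} \approx -1.1713$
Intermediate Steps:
$u{\left(X \right)} = -3$ ($u{\left(X \right)} = -4 + \frac{X}{X} = -4 + 1 = -3$)
$v{\left(J,k \right)} = -3 - k$
$\frac{d{\left(282,-200 \right)} - 4896020}{v{\left(2042,-833 \right)} + 4179505} = \frac{-200 - 4896020}{\left(-3 - -833\right) + 4179505} = - \frac{4896220}{\left(-3 + 833\right) + 4179505} = - \frac{4896220}{830 + 4179505} = - \frac{4896220}{4180335} = \left(-4896220\right) \frac{1}{4180335} = - \frac{979244}{836067}$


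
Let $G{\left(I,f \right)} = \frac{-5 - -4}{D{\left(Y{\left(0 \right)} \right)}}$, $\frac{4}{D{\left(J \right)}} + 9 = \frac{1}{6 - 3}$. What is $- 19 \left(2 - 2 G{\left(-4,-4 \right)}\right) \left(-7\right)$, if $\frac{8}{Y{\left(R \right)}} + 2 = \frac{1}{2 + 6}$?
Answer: $- \frac{931}{3} \approx -310.33$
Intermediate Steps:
$Y{\left(R \right)} = - \frac{64}{15}$ ($Y{\left(R \right)} = \frac{8}{-2 + \frac{1}{2 + 6}} = \frac{8}{-2 + \frac{1}{8}} = \frac{8}{- \frac{15}{8}} = 8 \left(- \frac{8}{15}\right) = - \frac{64}{15}$)
$D{\left(J \right)} = - \frac{6}{13}$ ($D{\left(J \right)} = \frac{4}{-9 + \frac{1}{6 - 3}} = \frac{4}{-9 + \frac{1}{3}} = \frac{4}{- \frac{26}{3}} = 4 \left(- \frac{3}{26}\right) = - \frac{6}{13}$)
$G{\left(I,f \right)} = \frac{13}{6}$ ($G{\left(I,f \right)} = \frac{-5 - -4}{- \frac{6}{13}} = \left(-5 + 4\right) \left(- \frac{13}{6}\right) = \left(-1\right) \left(- \frac{13}{6}\right) = \frac{13}{6}$)
$- 19 \left(2 - 2 G{\left(-4,-4 \right)}\right) \left(-7\right) = - 19 \left(2 - \frac{13}{3}\right) \left(-7\right) = \left(-19\right) \left(- \frac{7}{3}\right) \left(-7\right) = \frac{133}{3} \left(-7\right) = - \frac{931}{3}$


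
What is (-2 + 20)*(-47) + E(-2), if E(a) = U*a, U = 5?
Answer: -856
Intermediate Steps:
E(a) = 5*a
(-2 + 20)*(-47) + E(-2) = (-2 + 20)*(-47) + 5*(-2) = 18*(-47) - 10 = -846 - 10 = -856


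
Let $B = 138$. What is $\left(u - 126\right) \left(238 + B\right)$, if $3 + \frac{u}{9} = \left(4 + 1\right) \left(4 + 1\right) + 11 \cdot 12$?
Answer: $473760$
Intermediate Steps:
$u = 1386$ ($u = -27 + 9 \left(\left(4 + 1\right) \left(4 + 1\right) + 11 \cdot 12\right) = -27 + 9 \left(5 \cdot 5 + 132\right) = -27 + 9 \left(25 + 132\right) = -27 + 9 \cdot 157 = -27 + 1413 = 1386$)
$\left(u - 126\right) \left(238 + B\right) = \left(1386 - 126\right) \left(238 + 138\right) = 1260 \cdot 376 = 473760$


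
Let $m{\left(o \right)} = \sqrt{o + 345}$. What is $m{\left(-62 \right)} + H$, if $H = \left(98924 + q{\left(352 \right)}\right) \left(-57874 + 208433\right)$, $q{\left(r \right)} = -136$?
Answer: $14873422492 + \sqrt{283} \approx 1.4873 \cdot 10^{10}$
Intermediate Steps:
$m{\left(o \right)} = \sqrt{345 + o}$
$H = 14873422492$ ($H = \left(98924 - 136\right) \left(-57874 + 208433\right) = 98788 \cdot 150559 = 14873422492$)
$m{\left(-62 \right)} + H = \sqrt{345 - 62} + 14873422492 = \sqrt{283} + 14873422492 = 14873422492 + \sqrt{283}$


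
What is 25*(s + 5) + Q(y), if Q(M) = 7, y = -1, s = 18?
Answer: 582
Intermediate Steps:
25*(s + 5) + Q(y) = 25*(18 + 5) + 7 = 25*23 + 7 = 575 + 7 = 582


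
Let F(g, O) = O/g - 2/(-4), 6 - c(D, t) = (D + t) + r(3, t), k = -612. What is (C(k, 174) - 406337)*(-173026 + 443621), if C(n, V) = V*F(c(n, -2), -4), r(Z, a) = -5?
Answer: -13741190010574/125 ≈ -1.0993e+11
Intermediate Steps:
c(D, t) = 11 - D - t (c(D, t) = 6 - ((D + t) - 5) = 6 - (-5 + D + t) = 6 + (5 - D - t) = 11 - D - t)
F(g, O) = ½ + O/g (F(g, O) = O/g - 2*(-¼) = O/g + ½ = ½ + O/g)
C(n, V) = V*(5/2 - n/2)/(13 - n) (C(n, V) = V*((-4 + (11 - n - 1*(-2))/2)/(11 - n - 1*(-2))) = V*((-4 + (11 - n + 2)/2)/(11 - n + 2)) = V*((-4 + (13 - n)/2)/(13 - n)) = V*((-4 + (13/2 - n/2))/(13 - n)) = V*((5/2 - n/2)/(13 - n)) = V*(5/2 - n/2)/(13 - n))
(C(k, 174) - 406337)*(-173026 + 443621) = ((½)*174*(-5 - 612)/(-13 - 612) - 406337)*(-173026 + 443621) = ((½)*174*(-617)/(-625) - 406337)*270595 = ((½)*174*(-1/625)*(-617) - 406337)*270595 = (53679/625 - 406337)*270595 = -253906946/625*270595 = -13741190010574/125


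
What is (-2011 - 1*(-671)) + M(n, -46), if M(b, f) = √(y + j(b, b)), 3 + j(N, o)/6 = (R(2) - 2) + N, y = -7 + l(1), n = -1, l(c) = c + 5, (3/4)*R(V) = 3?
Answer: -1340 + I*√13 ≈ -1340.0 + 3.6056*I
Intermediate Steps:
R(V) = 4 (R(V) = (4/3)*3 = 4)
l(c) = 5 + c
y = -1 (y = -7 + (5 + 1) = -7 + 6 = -1)
j(N, o) = -6 + 6*N (j(N, o) = -18 + 6*((4 - 2) + N) = -18 + 6*(2 + N) = -18 + (12 + 6*N) = -6 + 6*N)
M(b, f) = √(-7 + 6*b) (M(b, f) = √(-1 + (-6 + 6*b)) = √(-7 + 6*b))
(-2011 - 1*(-671)) + M(n, -46) = (-2011 - 1*(-671)) + √(-7 + 6*(-1)) = (-2011 + 671) + √(-7 - 6) = -1340 + √(-13) = -1340 + I*√13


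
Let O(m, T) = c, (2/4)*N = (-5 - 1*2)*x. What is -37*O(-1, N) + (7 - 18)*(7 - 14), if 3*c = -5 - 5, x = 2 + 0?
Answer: 601/3 ≈ 200.33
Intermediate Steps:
x = 2
c = -10/3 (c = (-5 - 5)/3 = (⅓)*(-10) = -10/3 ≈ -3.3333)
N = -28 (N = 2*((-5 - 1*2)*2) = 2*((-5 - 2)*2) = 2*(-7*2) = 2*(-14) = -28)
O(m, T) = -10/3
-37*O(-1, N) + (7 - 18)*(7 - 14) = -37*(-10/3) + (7 - 18)*(7 - 14) = 370/3 - 11*(-7) = 370/3 + 77 = 601/3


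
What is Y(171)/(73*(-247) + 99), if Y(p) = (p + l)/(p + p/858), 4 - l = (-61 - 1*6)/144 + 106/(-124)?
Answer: -112554299/1959706079712 ≈ -5.7434e-5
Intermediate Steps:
l = 23749/4464 (l = 4 - ((-61 - 1*6)/144 + 106/(-124)) = 4 - ((-61 - 6)*(1/144) + 106*(-1/124)) = 4 - (-67*1/144 - 53/62) = 4 - (-67/144 - 53/62) = 4 - 1*(-5893/4464) = 4 + 5893/4464 = 23749/4464 ≈ 5.3201)
Y(p) = 858*(23749/4464 + p)/(859*p) (Y(p) = (p + 23749/4464)/(p + p/858) = (23749/4464 + p)/(p + p*(1/858)) = (23749/4464 + p)/(p + p/858) = (23749/4464 + p)/((859*p/858)) = (23749/4464 + p)*(858/(859*p)) = 858*(23749/4464 + p)/(859*p))
Y(171)/(73*(-247) + 99) = ((143/639096)*(23749 + 4464*171)/171)/(73*(-247) + 99) = ((143/639096)*(1/171)*(23749 + 763344))/(-18031 + 99) = ((143/639096)*(1/171)*787093)/(-17932) = (112554299/109285416)*(-1/17932) = -112554299/1959706079712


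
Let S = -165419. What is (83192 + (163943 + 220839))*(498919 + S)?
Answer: 156069329000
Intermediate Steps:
(83192 + (163943 + 220839))*(498919 + S) = (83192 + (163943 + 220839))*(498919 - 165419) = (83192 + 384782)*333500 = 467974*333500 = 156069329000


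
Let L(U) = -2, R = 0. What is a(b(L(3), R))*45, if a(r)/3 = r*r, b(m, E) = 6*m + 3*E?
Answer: 19440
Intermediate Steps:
b(m, E) = 3*E + 6*m
a(r) = 3*r² (a(r) = 3*(r*r) = 3*r²)
a(b(L(3), R))*45 = (3*(3*0 + 6*(-2))²)*45 = (3*(0 - 12)²)*45 = (3*(-12)²)*45 = (3*144)*45 = 432*45 = 19440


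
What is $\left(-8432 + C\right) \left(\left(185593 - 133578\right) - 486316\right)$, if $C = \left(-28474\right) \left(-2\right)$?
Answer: $-21070547316$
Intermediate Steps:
$C = 56948$
$\left(-8432 + C\right) \left(\left(185593 - 133578\right) - 486316\right) = \left(-8432 + 56948\right) \left(\left(185593 - 133578\right) - 486316\right) = 48516 \left(\left(185593 - 133578\right) - 486316\right) = 48516 \left(52015 - 486316\right) = 48516 \left(-434301\right) = -21070547316$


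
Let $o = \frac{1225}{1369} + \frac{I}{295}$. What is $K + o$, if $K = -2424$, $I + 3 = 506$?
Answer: $- \frac{977894538}{403855} \approx -2421.4$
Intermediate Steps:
$I = 503$ ($I = -3 + 506 = 503$)
$o = \frac{1049982}{403855}$ ($o = \frac{1225}{1369} + \frac{503}{295} = \frac{1049982}{403855} \approx 2.5999$)
$K + o = -2424 + \frac{1049982}{403855} = - \frac{977894538}{403855}$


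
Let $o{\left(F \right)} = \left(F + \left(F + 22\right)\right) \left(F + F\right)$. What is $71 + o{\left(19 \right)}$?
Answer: $2351$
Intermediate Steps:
$o{\left(F \right)} = 2 F \left(22 + 2 F\right)$ ($o{\left(F \right)} = \left(F + \left(22 + F\right)\right) 2 F = \left(22 + 2 F\right) 2 F = 2 F \left(22 + 2 F\right)$)
$71 + o{\left(19 \right)} = 71 + 4 \cdot 19 \left(11 + 19\right) = 71 + 4 \cdot 19 \cdot 30 = 71 + 2280 = 2351$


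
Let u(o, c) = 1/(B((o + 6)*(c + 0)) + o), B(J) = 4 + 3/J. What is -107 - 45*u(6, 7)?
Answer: -31327/281 ≈ -111.48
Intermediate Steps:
u(o, c) = 1/(4 + o + 3/(c*(6 + o))) (u(o, c) = 1/((4 + 3/(((o + 6)*(c + 0)))) + o) = 1/((4 + 3/(((6 + o)*c))) + o) = 1/((4 + 3/((c*(6 + o)))) + o) = 1/((4 + 3*(1/(c*(6 + o)))) + o) = 1/((4 + 3/(c*(6 + o))) + o) = 1/(4 + o + 3/(c*(6 + o))))
-107 - 45*u(6, 7) = -107 - 45/(4 + 6 + 3/(7*(6 + 6))) = -107 - 45/(4 + 6 + 3*(⅐)/12) = -107 - 45/(4 + 6 + 3*(⅐)*(1/12)) = -107 - 45/(4 + 6 + 1/28) = -107 - 45/281/28 = -107 - 45*28/281 = -107 - 1260/281 = -31327/281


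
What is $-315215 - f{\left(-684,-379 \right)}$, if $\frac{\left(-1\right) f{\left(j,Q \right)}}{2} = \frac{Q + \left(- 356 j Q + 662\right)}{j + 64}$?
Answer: $- \frac{5428917}{310} \approx -17513.0$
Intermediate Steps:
$f{\left(j,Q \right)} = - \frac{2 \left(662 + Q - 356 Q j\right)}{64 + j}$ ($f{\left(j,Q \right)} = - 2 \frac{Q + \left(- 356 j Q + 662\right)}{j + 64} = - 2 \frac{Q - \left(-662 + 356 Q j\right)}{64 + j} = - 2 \frac{662 + Q - 356 Q j}{64 + j} = - \frac{2 \left(662 + Q - 356 Q j\right)}{64 + j}$)
$-315215 - f{\left(-684,-379 \right)} = -315215 - \frac{2 \left(-662 - -379 + 356 \left(-379\right) \left(-684\right)\right)}{64 - 684} = -315215 - \frac{2 \left(-662 + 379 + 92288016\right)}{-620} = -315215 - 2 \left(- \frac{1}{620}\right) 92287733 = -315215 - - \frac{92287733}{310} = -315215 + \frac{92287733}{310} = - \frac{5428917}{310}$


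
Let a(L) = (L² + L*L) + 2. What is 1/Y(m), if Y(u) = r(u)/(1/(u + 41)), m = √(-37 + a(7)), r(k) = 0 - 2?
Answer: -41/3236 + 3*√7/3236 ≈ -0.010217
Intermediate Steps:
a(L) = 2 + 2*L² (a(L) = (L² + L²) + 2 = 2*L² + 2 = 2 + 2*L²)
r(k) = -2
m = 3*√7 (m = √(-37 + (2 + 2*7²)) = √(-37 + (2 + 2*49)) = √(-37 + (2 + 98)) = √(-37 + 100) = √63 = 3*√7 ≈ 7.9373)
Y(u) = -82 - 2*u (Y(u) = -(82 + 2*u) = -2*(41 + u) = -82 - 2*u)
1/Y(m) = 1/(-82 - 6*√7)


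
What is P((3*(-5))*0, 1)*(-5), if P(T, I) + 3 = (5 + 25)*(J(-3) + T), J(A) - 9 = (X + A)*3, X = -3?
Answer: 1365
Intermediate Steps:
J(A) = 3*A (J(A) = 9 + (-3 + A)*3 = 9 + (-9 + 3*A) = 3*A)
P(T, I) = -273 + 30*T (P(T, I) = -3 + (5 + 25)*(3*(-3) + T) = -3 + 30*(-9 + T) = -3 + (-270 + 30*T) = -273 + 30*T)
P((3*(-5))*0, 1)*(-5) = (-273 + 30*((3*(-5))*0))*(-5) = (-273 + 30*(-15*0))*(-5) = (-273 + 30*0)*(-5) = (-273 + 0)*(-5) = -273*(-5) = 1365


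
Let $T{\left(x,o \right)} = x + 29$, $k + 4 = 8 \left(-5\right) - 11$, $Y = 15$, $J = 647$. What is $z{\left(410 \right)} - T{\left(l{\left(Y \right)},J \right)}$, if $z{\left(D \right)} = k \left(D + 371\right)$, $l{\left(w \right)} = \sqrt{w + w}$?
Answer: $-42984 - \sqrt{30} \approx -42990.0$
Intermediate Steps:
$l{\left(w \right)} = \sqrt{2} \sqrt{w}$ ($l{\left(w \right)} = \sqrt{2 w} = \sqrt{2} \sqrt{w}$)
$k = -55$ ($k = -4 + \left(8 \left(-5\right) - 11\right) = -4 - 51 = -55$)
$z{\left(D \right)} = -20405 - 55 D$ ($z{\left(D \right)} = - 55 \left(D + 371\right) = - 55 \left(371 + D\right) = -20405 - 55 D$)
$T{\left(x,o \right)} = 29 + x$
$z{\left(410 \right)} - T{\left(l{\left(Y \right)},J \right)} = \left(-20405 - 22550\right) - \left(29 + \sqrt{2} \sqrt{15}\right) = \left(-20405 - 22550\right) - \left(29 + \sqrt{30}\right) = -42955 - \left(29 + \sqrt{30}\right) = -42984 - \sqrt{30}$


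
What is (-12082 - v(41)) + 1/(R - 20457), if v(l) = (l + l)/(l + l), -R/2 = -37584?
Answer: -661073012/54711 ≈ -12083.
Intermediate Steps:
R = 75168 (R = -2*(-37584) = 75168)
v(l) = 1 (v(l) = (2*l)/((2*l)) = (2*l)*(1/(2*l)) = 1)
(-12082 - v(41)) + 1/(R - 20457) = (-12082 - 1*1) + 1/(75168 - 20457) = (-12082 - 1) + 1/54711 = -12083 + 1/54711 = -661073012/54711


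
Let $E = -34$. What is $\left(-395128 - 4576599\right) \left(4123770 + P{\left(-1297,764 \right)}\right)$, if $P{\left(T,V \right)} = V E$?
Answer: $-20373113070238$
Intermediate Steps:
$P{\left(T,V \right)} = - 34 V$ ($P{\left(T,V \right)} = V \left(-34\right) = - 34 V$)
$\left(-395128 - 4576599\right) \left(4123770 + P{\left(-1297,764 \right)}\right) = \left(-395128 - 4576599\right) \left(4123770 - 25976\right) = - 4971727 \left(4123770 - 25976\right) = \left(-4971727\right) 4097794 = -20373113070238$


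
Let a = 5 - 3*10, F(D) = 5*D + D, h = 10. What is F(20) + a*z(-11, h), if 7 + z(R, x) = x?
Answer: 45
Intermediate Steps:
z(R, x) = -7 + x
F(D) = 6*D
a = -25 (a = 5 - 30 = -25)
F(20) + a*z(-11, h) = 6*20 - 25*(-7 + 10) = 120 - 25*3 = 120 - 75 = 45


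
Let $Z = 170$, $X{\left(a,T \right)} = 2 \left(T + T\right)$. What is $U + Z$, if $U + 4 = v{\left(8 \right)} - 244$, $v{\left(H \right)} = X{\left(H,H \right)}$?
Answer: $-46$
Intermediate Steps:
$X{\left(a,T \right)} = 4 T$ ($X{\left(a,T \right)} = 2 \cdot 2 T = 4 T$)
$v{\left(H \right)} = 4 H$
$U = -216$ ($U = -4 + \left(4 \cdot 8 - 244\right) = -4 + \left(32 - 244\right) = -4 - 212 = -216$)
$U + Z = -216 + 170 = -46$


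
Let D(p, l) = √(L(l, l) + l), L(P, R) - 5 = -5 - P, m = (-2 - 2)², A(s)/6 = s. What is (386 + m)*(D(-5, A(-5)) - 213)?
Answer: -85626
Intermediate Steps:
A(s) = 6*s
m = 16 (m = (-4)² = 16)
L(P, R) = -P (L(P, R) = 5 + (-5 - P) = -P)
D(p, l) = 0 (D(p, l) = √(-l + l) = √0 = 0)
(386 + m)*(D(-5, A(-5)) - 213) = (386 + 16)*(0 - 213) = 402*(-213) = -85626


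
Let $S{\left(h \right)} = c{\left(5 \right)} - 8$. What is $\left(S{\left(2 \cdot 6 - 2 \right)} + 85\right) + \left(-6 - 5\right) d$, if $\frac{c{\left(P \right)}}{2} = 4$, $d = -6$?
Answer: $151$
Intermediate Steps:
$c{\left(P \right)} = 8$ ($c{\left(P \right)} = 2 \cdot 4 = 8$)
$S{\left(h \right)} = 0$ ($S{\left(h \right)} = 8 - 8 = 0$)
$\left(S{\left(2 \cdot 6 - 2 \right)} + 85\right) + \left(-6 - 5\right) d = \left(0 + 85\right) + \left(-6 - 5\right) \left(-6\right) = 85 - -66 = 85 + 66 = 151$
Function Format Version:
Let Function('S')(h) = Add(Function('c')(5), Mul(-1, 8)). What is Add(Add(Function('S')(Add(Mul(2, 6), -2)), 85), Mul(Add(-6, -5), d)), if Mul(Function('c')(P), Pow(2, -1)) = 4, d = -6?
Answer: 151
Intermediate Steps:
Function('c')(P) = 8 (Function('c')(P) = Mul(2, 4) = 8)
Function('S')(h) = 0 (Function('S')(h) = Add(8, Mul(-1, 8)) = Add(8, -8) = 0)
Add(Add(Function('S')(Add(Mul(2, 6), -2)), 85), Mul(Add(-6, -5), d)) = Add(Add(0, 85), Mul(Add(-6, -5), -6)) = Add(85, Mul(-11, -6)) = Add(85, 66) = 151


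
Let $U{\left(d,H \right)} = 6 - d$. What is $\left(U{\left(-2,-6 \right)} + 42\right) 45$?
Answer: $2250$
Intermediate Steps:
$\left(U{\left(-2,-6 \right)} + 42\right) 45 = \left(\left(6 - -2\right) + 42\right) 45 = \left(\left(6 + 2\right) + 42\right) 45 = \left(8 + 42\right) 45 = 50 \cdot 45 = 2250$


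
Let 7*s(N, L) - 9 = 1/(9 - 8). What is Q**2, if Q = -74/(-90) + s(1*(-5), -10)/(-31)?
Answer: 57441241/95355225 ≈ 0.60239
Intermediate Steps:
s(N, L) = 10/7 (s(N, L) = 9/7 + 1/(7*(9 - 8)) = 9/7 + (1/7)/1 = 9/7 + (1/7)*1 = 9/7 + 1/7 = 10/7)
Q = 7579/9765 (Q = -74/(-90) + (10/7)/(-31) = -74*(-1/90) + (10/7)*(-1/31) = 37/45 - 10/217 = 7579/9765 ≈ 0.77614)
Q**2 = (7579/9765)**2 = 57441241/95355225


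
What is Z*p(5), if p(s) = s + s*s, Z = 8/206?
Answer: 120/103 ≈ 1.1650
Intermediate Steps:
Z = 4/103 (Z = 8*(1/206) = 4/103 ≈ 0.038835)
p(s) = s + s**2
Z*p(5) = 4*(5*(1 + 5))/103 = 4*(5*6)/103 = (4/103)*30 = 120/103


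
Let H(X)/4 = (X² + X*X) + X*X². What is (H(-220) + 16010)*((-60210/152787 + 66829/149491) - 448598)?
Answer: 144090234230983312555290/7613427139 ≈ 1.8926e+13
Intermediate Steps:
H(X) = 4*X³ + 8*X² (H(X) = 4*((X² + X*X) + X*X²) = 4*((X² + X²) + X³) = 4*(2*X² + X³) = 4*(X³ + 2*X²) = 4*X³ + 8*X²)
(H(-220) + 16010)*((-60210/152787 + 66829/149491) - 448598) = (4*(-220)²*(2 - 220) + 16010)*((-60210/152787 + 66829/149491) - 448598) = (4*48400*(-218) + 16010)*((-60210*1/152787 + 66829*(1/149491)) - 448598) = (-42204800 + 16010)*((-20070/50929 + 66829/149491) - 448598) = -42188790*(403249771/7613427139 - 448598) = -42188790*(-3415367784451351/7613427139) = 144090234230983312555290/7613427139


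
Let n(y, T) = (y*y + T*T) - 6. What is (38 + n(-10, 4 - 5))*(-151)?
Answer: -20083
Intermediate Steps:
n(y, T) = -6 + T**2 + y**2 (n(y, T) = (y**2 + T**2) - 6 = (T**2 + y**2) - 6 = -6 + T**2 + y**2)
(38 + n(-10, 4 - 5))*(-151) = (38 + (-6 + (4 - 5)**2 + (-10)**2))*(-151) = (38 + (-6 + (-1)**2 + 100))*(-151) = (38 + (-6 + 1 + 100))*(-151) = (38 + 95)*(-151) = 133*(-151) = -20083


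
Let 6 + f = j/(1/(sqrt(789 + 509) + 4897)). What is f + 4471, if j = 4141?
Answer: 20282942 + 4141*sqrt(1298) ≈ 2.0432e+7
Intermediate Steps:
f = 20278471 + 4141*sqrt(1298) (f = -6 + 4141/(1/(sqrt(789 + 509) + 4897)) = -6 + 4141/(1/(sqrt(1298) + 4897)) = -6 + 4141/(1/(4897 + sqrt(1298))) = -6 + 4141*(4897 + sqrt(1298)) = -6 + (20278477 + 4141*sqrt(1298)) = 20278471 + 4141*sqrt(1298) ≈ 2.0428e+7)
f + 4471 = (20278471 + 4141*sqrt(1298)) + 4471 = 20282942 + 4141*sqrt(1298)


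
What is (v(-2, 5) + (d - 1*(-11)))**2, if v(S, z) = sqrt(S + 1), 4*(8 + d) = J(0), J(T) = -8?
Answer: 2*I ≈ 2.0*I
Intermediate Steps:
d = -10 (d = -8 + (1/4)*(-8) = -8 - 2 = -10)
v(S, z) = sqrt(1 + S)
(v(-2, 5) + (d - 1*(-11)))**2 = (sqrt(1 - 2) + (-10 - 1*(-11)))**2 = (sqrt(-1) + (-10 + 11))**2 = (I + 1)**2 = (1 + I)**2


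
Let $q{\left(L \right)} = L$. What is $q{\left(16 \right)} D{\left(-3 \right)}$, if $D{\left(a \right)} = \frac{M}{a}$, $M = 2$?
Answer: $- \frac{32}{3} \approx -10.667$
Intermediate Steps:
$D{\left(a \right)} = \frac{2}{a}$
$q{\left(16 \right)} D{\left(-3 \right)} = 16 \frac{2}{-3} = 16 \cdot 2 \left(- \frac{1}{3}\right) = 16 \left(- \frac{2}{3}\right) = - \frac{32}{3}$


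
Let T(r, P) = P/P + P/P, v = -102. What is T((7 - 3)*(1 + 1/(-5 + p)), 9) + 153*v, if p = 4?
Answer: -15604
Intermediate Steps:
T(r, P) = 2 (T(r, P) = 1 + 1 = 2)
T((7 - 3)*(1 + 1/(-5 + p)), 9) + 153*v = 2 + 153*(-102) = 2 - 15606 = -15604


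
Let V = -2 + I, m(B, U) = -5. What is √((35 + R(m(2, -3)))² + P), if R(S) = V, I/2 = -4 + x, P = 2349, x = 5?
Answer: √3574 ≈ 59.783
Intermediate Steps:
I = 2 (I = 2*(-4 + 5) = 2*1 = 2)
V = 0 (V = -2 + 2 = 0)
R(S) = 0
√((35 + R(m(2, -3)))² + P) = √((35 + 0)² + 2349) = √(35² + 2349) = √(1225 + 2349) = √3574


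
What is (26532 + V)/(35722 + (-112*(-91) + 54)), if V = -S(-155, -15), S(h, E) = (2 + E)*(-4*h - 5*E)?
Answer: 35567/45968 ≈ 0.77373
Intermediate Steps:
S(h, E) = (2 + E)*(-5*E - 4*h)
V = 9035 (V = -(-10*(-15) - 8*(-155) - 5*(-15)² - 4*(-15)*(-155)) = -(150 + 1240 - 5*225 - 9300) = -(150 + 1240 - 1125 - 9300) = -1*(-9035) = 9035)
(26532 + V)/(35722 + (-112*(-91) + 54)) = (26532 + 9035)/(35722 + (-112*(-91) + 54)) = 35567/(35722 + (10192 + 54)) = 35567/(35722 + 10246) = 35567/45968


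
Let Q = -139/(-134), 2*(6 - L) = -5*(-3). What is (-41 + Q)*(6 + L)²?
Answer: -433755/536 ≈ -809.24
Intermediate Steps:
L = -3/2 (L = 6 - (-5)*(-3)/2 = 6 - ½*15 = 6 - 15/2 = -3/2 ≈ -1.5000)
Q = 139/134 (Q = -139*(-1/134) = 139/134 ≈ 1.0373)
(-41 + Q)*(6 + L)² = (-41 + 139/134)*(6 - 3/2)² = -5355*(9/2)²/134 = -5355/134*81/4 = -433755/536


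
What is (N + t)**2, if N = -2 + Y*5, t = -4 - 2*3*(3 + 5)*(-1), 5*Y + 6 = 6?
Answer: 1764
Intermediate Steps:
Y = 0 (Y = -6/5 + (1/5)*6 = -6/5 + 6/5 = 0)
t = 44 (t = -4 - 2*3*8*(-1) = -4 - 48*(-1) = -4 - 2*(-24) = -4 + 48 = 44)
N = -2 (N = -2 + 0*5 = -2 + 0 = -2)
(N + t)**2 = (-2 + 44)**2 = 42**2 = 1764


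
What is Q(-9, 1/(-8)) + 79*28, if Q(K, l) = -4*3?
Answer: 2200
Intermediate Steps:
Q(K, l) = -12
Q(-9, 1/(-8)) + 79*28 = -12 + 79*28 = -12 + 2212 = 2200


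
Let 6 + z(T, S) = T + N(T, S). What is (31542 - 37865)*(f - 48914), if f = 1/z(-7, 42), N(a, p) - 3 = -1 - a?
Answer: 1237139211/4 ≈ 3.0928e+8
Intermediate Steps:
N(a, p) = 2 - a (N(a, p) = 3 + (-1 - a) = 2 - a)
z(T, S) = -4 (z(T, S) = -6 + (T + (2 - T)) = -6 + 2 = -4)
f = -¼ (f = 1/(-4) = -¼ ≈ -0.25000)
(31542 - 37865)*(f - 48914) = (31542 - 37865)*(-¼ - 48914) = -6323*(-195657/4) = 1237139211/4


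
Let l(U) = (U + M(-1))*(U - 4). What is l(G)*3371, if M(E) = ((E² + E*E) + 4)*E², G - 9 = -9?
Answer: -80904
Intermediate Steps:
G = 0 (G = 9 - 9 = 0)
M(E) = E²*(4 + 2*E²) (M(E) = ((E² + E²) + 4)*E² = (2*E² + 4)*E² = (4 + 2*E²)*E² = E²*(4 + 2*E²))
l(U) = (-4 + U)*(6 + U) (l(U) = (U + 2*(-1)²*(2 + (-1)²))*(U - 4) = (U + 2*1*(2 + 1))*(-4 + U) = (U + 2*1*3)*(-4 + U) = (U + 6)*(-4 + U) = (6 + U)*(-4 + U) = (-4 + U)*(6 + U))
l(G)*3371 = (-24 + 0² + 2*0)*3371 = (-24 + 0 + 0)*3371 = -24*3371 = -80904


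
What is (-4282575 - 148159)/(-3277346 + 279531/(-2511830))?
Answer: 1011750053020/748376025701 ≈ 1.3519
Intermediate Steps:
(-4282575 - 148159)/(-3277346 + 279531/(-2511830)) = -4430734/(-3277346 + 279531*(-1/2511830)) = -4430734/(-3277346 - 279531/2511830) = -4430734/(-8232136282711/2511830) = -4430734*(-2511830/8232136282711) = 1011750053020/748376025701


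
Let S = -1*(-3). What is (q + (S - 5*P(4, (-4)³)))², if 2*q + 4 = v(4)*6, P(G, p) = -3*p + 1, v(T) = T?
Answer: 906304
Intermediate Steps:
P(G, p) = 1 - 3*p
S = 3
q = 10 (q = -2 + (4*6)/2 = -2 + (½)*24 = -2 + 12 = 10)
(q + (S - 5*P(4, (-4)³)))² = (10 + (3 - 5*(1 - 3*(-4)³)))² = (10 + (3 - 5*(1 - 3*(-64))))² = (10 + (3 - 5*(1 + 192)))² = (10 + (3 - 5*193))² = (10 + (3 - 965))² = (10 - 962)² = (-952)² = 906304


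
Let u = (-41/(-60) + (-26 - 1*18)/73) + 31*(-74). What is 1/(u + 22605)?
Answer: 4380/88962533 ≈ 4.9234e-5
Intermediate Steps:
u = -10047367/4380 (u = (-41*(-1/60) + (-26 - 18)*(1/73)) - 2294 = (41/60 - 44*1/73) - 2294 = (41/60 - 44/73) - 2294 = 353/4380 - 2294 = -10047367/4380 ≈ -2293.9)
1/(u + 22605) = 1/(-10047367/4380 + 22605) = 1/(88962533/4380) = 4380/88962533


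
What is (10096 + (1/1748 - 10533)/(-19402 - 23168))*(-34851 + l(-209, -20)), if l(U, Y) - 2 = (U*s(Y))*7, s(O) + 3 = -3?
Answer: -19586766831793253/74412360 ≈ -2.6322e+8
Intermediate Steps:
s(O) = -6 (s(O) = -3 - 3 = -6)
l(U, Y) = 2 - 42*U (l(U, Y) = 2 + (U*(-6))*7 = 2 - 6*U*7 = 2 - 42*U)
(10096 + (1/1748 - 10533)/(-19402 - 23168))*(-34851 + l(-209, -20)) = (10096 + (1/1748 - 10533)/(-19402 - 23168))*(-34851 + (2 - 42*(-209))) = (10096 + (1/1748 - 10533)/(-42570))*(-34851 + (2 + 8778)) = (10096 - 18411683/1748*(-1/42570))*(-34851 + 8780) = (10096 + 18411683/74412360)*(-26071) = (751285598243/74412360)*(-26071) = -19586766831793253/74412360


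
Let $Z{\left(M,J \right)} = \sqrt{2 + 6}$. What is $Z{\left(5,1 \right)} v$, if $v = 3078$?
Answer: $6156 \sqrt{2} \approx 8705.9$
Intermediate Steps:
$Z{\left(M,J \right)} = 2 \sqrt{2}$ ($Z{\left(M,J \right)} = \sqrt{8} = 2 \sqrt{2}$)
$Z{\left(5,1 \right)} v = 2 \sqrt{2} \cdot 3078 = 6156 \sqrt{2}$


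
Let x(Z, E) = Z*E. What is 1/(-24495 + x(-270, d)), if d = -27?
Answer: -1/17205 ≈ -5.8123e-5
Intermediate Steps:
x(Z, E) = E*Z
1/(-24495 + x(-270, d)) = 1/(-24495 - 27*(-270)) = 1/(-24495 + 7290) = 1/(-17205) = -1/17205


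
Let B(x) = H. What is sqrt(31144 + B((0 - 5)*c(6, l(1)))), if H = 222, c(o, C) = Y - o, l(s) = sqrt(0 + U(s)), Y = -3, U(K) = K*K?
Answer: sqrt(31366) ≈ 177.10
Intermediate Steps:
U(K) = K**2
l(s) = sqrt(s**2) (l(s) = sqrt(0 + s**2) = sqrt(s**2))
c(o, C) = -3 - o
B(x) = 222
sqrt(31144 + B((0 - 5)*c(6, l(1)))) = sqrt(31144 + 222) = sqrt(31366)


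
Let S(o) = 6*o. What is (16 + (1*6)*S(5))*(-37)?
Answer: -7252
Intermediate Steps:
(16 + (1*6)*S(5))*(-37) = (16 + (1*6)*(6*5))*(-37) = (16 + 6*30)*(-37) = (16 + 180)*(-37) = 196*(-37) = -7252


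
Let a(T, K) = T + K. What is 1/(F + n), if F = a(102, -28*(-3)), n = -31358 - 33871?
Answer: -1/65043 ≈ -1.5374e-5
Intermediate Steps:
n = -65229
a(T, K) = K + T
F = 186 (F = -28*(-3) + 102 = 84 + 102 = 186)
1/(F + n) = 1/(186 - 65229) = 1/(-65043) = -1/65043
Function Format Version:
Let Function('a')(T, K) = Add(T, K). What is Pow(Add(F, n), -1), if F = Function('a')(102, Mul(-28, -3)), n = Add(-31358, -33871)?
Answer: Rational(-1, 65043) ≈ -1.5374e-5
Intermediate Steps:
n = -65229
Function('a')(T, K) = Add(K, T)
F = 186 (F = Add(Mul(-28, -3), 102) = Add(84, 102) = 186)
Pow(Add(F, n), -1) = Pow(Add(186, -65229), -1) = Pow(-65043, -1) = Rational(-1, 65043)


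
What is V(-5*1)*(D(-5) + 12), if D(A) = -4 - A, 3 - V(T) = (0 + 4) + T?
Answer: 52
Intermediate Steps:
V(T) = -1 - T (V(T) = 3 - ((0 + 4) + T) = 3 - (4 + T) = 3 + (-4 - T) = -1 - T)
V(-5*1)*(D(-5) + 12) = (-1 - (-5))*((-4 - 1*(-5)) + 12) = (-1 - 1*(-5))*((-4 + 5) + 12) = (-1 + 5)*(1 + 12) = 4*13 = 52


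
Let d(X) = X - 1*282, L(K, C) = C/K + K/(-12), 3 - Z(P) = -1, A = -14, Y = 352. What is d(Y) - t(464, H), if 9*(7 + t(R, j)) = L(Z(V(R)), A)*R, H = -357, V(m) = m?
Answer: 7415/27 ≈ 274.63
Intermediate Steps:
Z(P) = 4 (Z(P) = 3 - 1*(-1) = 3 + 1 = 4)
L(K, C) = -K/12 + C/K (L(K, C) = C/K + K*(-1/12) = C/K - K/12 = -K/12 + C/K)
t(R, j) = -7 - 23*R/54 (t(R, j) = -7 + ((-1/12*4 - 14/4)*R)/9 = -7 + ((-1/3 - 14*1/4)*R)/9 = -7 + ((-1/3 - 7/2)*R)/9 = -7 + (-23*R/6)/9 = -7 - 23*R/54)
d(X) = -282 + X (d(X) = X - 282 = -282 + X)
d(Y) - t(464, H) = (-282 + 352) - (-7 - 23/54*464) = 70 - (-7 - 5336/27) = 70 - 1*(-5525/27) = 70 + 5525/27 = 7415/27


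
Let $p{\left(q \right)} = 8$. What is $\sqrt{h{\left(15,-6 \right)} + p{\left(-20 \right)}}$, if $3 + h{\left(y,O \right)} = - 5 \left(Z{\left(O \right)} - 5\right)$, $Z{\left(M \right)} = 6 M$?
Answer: $\sqrt{210} \approx 14.491$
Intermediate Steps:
$h{\left(y,O \right)} = 22 - 30 O$ ($h{\left(y,O \right)} = -3 - 5 \left(6 O - 5\right) = -3 - 5 \left(-5 + 6 O\right) = -3 - \left(-25 + 30 O\right) = 22 - 30 O$)
$\sqrt{h{\left(15,-6 \right)} + p{\left(-20 \right)}} = \sqrt{\left(22 - -180\right) + 8} = \sqrt{\left(22 + 180\right) + 8} = \sqrt{202 + 8} = \sqrt{210}$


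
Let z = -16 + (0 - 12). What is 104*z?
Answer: -2912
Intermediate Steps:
z = -28 (z = -16 - 12 = -28)
104*z = 104*(-28) = -2912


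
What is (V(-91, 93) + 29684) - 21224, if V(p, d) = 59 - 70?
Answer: 8449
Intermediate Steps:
V(p, d) = -11
(V(-91, 93) + 29684) - 21224 = (-11 + 29684) - 21224 = 29673 - 21224 = 8449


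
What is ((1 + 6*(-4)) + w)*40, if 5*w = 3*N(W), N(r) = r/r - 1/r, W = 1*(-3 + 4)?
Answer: -920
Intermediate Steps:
W = 1 (W = 1*1 = 1)
N(r) = 1 - 1/r
w = 0 (w = (3*((-1 + 1)/1))/5 = (3*(1*0))/5 = (3*0)/5 = (⅕)*0 = 0)
((1 + 6*(-4)) + w)*40 = ((1 + 6*(-4)) + 0)*40 = ((1 - 24) + 0)*40 = (-23 + 0)*40 = -23*40 = -920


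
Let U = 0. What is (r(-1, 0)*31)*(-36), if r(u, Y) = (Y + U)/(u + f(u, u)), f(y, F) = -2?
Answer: 0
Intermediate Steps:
r(u, Y) = Y/(-2 + u) (r(u, Y) = (Y + 0)/(u - 2) = Y/(-2 + u))
(r(-1, 0)*31)*(-36) = ((0/(-2 - 1))*31)*(-36) = ((0/(-3))*31)*(-36) = ((0*(-⅓))*31)*(-36) = (0*31)*(-36) = 0*(-36) = 0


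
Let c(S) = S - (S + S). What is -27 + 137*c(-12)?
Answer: 1617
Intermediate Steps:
c(S) = -S (c(S) = S - 2*S = -S)
-27 + 137*c(-12) = -27 + 137*(-1*(-12)) = -27 + 137*12 = -27 + 1644 = 1617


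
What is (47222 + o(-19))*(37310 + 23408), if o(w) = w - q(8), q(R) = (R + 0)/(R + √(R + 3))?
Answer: 151897917010/53 + 485744*√11/53 ≈ 2.8660e+9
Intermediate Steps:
q(R) = R/(R + √(3 + R))
o(w) = w - 8/(8 + √11) (o(w) = w - 8/(8 + √(3 + 8)) = w - 8/(8 + √11))
(47222 + o(-19))*(37310 + 23408) = (47222 + (-64/53 - 19 + 8*√11/53))*(37310 + 23408) = (47222 + (-1071/53 + 8*√11/53))*60718 = (2501695/53 + 8*√11/53)*60718 = 151897917010/53 + 485744*√11/53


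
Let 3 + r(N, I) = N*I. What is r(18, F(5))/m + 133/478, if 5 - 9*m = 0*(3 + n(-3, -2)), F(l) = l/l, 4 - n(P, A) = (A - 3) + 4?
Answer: 13039/478 ≈ 27.278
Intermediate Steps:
n(P, A) = 3 - A (n(P, A) = 4 - ((A - 3) + 4) = 4 - ((-3 + A) + 4) = 4 - (1 + A) = 4 + (-1 - A) = 3 - A)
F(l) = 1
r(N, I) = -3 + I*N (r(N, I) = -3 + N*I = -3 + I*N)
m = 5/9 (m = 5/9 - 0*(3 + (3 - 1*(-2))) = 5/9 - 0*(3 + (3 + 2)) = 5/9 - 0*(3 + 5) = 5/9 - 0*8 = 5/9 - ⅑*0 = 5/9 + 0 = 5/9 ≈ 0.55556)
r(18, F(5))/m + 133/478 = (-3 + 1*18)/(5/9) + 133/478 = (-3 + 18)*(9/5) + 133*(1/478) = 15*(9/5) + 133/478 = 27 + 133/478 = 13039/478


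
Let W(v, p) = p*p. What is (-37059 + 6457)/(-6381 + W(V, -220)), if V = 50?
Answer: -30602/42019 ≈ -0.72829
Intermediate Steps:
W(v, p) = p²
(-37059 + 6457)/(-6381 + W(V, -220)) = (-37059 + 6457)/(-6381 + (-220)²) = -30602/(-6381 + 48400) = -30602/42019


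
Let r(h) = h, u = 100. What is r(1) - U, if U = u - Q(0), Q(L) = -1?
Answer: -100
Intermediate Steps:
U = 101 (U = 100 - 1*(-1) = 100 + 1 = 101)
r(1) - U = 1 - 1*101 = 1 - 101 = -100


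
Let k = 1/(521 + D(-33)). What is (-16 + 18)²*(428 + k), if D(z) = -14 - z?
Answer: 231121/135 ≈ 1712.0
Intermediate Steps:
k = 1/540 (k = 1/(521 + (-14 - 1*(-33))) = 1/(521 + (-14 + 33)) = 1/(521 + 19) = 1/540 ≈ 0.0018519)
(-16 + 18)²*(428 + k) = (-16 + 18)²*(428 + 1/540) = 2²*(231121/540) = 4*(231121/540) = 231121/135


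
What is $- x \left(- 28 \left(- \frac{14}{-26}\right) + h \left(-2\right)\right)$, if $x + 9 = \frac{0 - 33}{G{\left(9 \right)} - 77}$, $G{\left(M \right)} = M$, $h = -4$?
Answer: $- \frac{13317}{221} \approx -60.258$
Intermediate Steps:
$x = - \frac{579}{68}$ ($x = -9 + \frac{0 - 33}{9 - 77} = -9 - \frac{33}{-68} = -9 - - \frac{33}{68} = -9 + \frac{33}{68} = - \frac{579}{68} \approx -8.5147$)
$- x \left(- 28 \left(- \frac{14}{-26}\right) + h \left(-2\right)\right) = \left(-1\right) \left(- \frac{579}{68}\right) \left(- 28 \left(- \frac{14}{-26}\right) - -8\right) = \frac{579 \left(- 28 \left(\left(-14\right) \left(- \frac{1}{26}\right)\right) + 8\right)}{68} = \frac{579 \left(\left(-28\right) \frac{7}{13} + 8\right)}{68} = \frac{579 \left(- \frac{196}{13} + 8\right)}{68} = \frac{579}{68} \left(- \frac{92}{13}\right) = - \frac{13317}{221}$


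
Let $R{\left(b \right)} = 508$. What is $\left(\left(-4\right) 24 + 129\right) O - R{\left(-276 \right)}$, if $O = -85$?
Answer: $-3313$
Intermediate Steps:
$\left(\left(-4\right) 24 + 129\right) O - R{\left(-276 \right)} = \left(\left(-4\right) 24 + 129\right) \left(-85\right) - 508 = \left(-96 + 129\right) \left(-85\right) - 508 = 33 \left(-85\right) - 508 = -2805 - 508 = -3313$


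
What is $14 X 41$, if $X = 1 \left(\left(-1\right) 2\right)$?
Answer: $-1148$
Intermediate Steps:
$X = -2$ ($X = 1 \left(-2\right) = -2$)
$14 X 41 = 14 \left(-2\right) 41 = \left(-28\right) 41 = -1148$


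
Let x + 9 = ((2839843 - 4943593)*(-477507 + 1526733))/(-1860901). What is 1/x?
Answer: 1860901/2207292449391 ≈ 8.4307e-7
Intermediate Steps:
x = 2207292449391/1860901 (x = -9 + ((2839843 - 4943593)*(-477507 + 1526733))/(-1860901) = -9 - 2103750*1049226*(-1/1860901) = -9 - 2207309197500*(-1/1860901) = -9 + 2207309197500/1860901 = 2207292449391/1860901 ≈ 1.1861e+6)
1/x = 1/(2207292449391/1860901) = 1860901/2207292449391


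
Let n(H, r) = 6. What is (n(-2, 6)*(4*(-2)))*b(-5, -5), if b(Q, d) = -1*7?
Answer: 336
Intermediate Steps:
b(Q, d) = -7
(n(-2, 6)*(4*(-2)))*b(-5, -5) = (6*(4*(-2)))*(-7) = (6*(-8))*(-7) = -48*(-7) = 336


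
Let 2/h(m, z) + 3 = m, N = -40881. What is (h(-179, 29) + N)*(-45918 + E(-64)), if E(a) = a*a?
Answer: 155585033384/91 ≈ 1.7097e+9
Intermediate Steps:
h(m, z) = 2/(-3 + m)
E(a) = a²
(h(-179, 29) + N)*(-45918 + E(-64)) = (2/(-3 - 179) - 40881)*(-45918 + (-64)²) = (2/(-182) - 40881)*(-45918 + 4096) = (2*(-1/182) - 40881)*(-41822) = (-1/91 - 40881)*(-41822) = -3720172/91*(-41822) = 155585033384/91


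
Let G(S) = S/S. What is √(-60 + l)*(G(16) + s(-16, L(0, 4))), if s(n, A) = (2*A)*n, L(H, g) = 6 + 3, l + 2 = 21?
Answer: -287*I*√41 ≈ -1837.7*I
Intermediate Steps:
l = 19 (l = -2 + 21 = 19)
L(H, g) = 9
s(n, A) = 2*A*n
G(S) = 1
√(-60 + l)*(G(16) + s(-16, L(0, 4))) = √(-60 + 19)*(1 + 2*9*(-16)) = √(-41)*(1 - 288) = (I*√41)*(-287) = -287*I*√41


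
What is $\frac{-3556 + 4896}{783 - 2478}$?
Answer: $- \frac{268}{339} \approx -0.79056$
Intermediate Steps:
$\frac{-3556 + 4896}{783 - 2478} = \frac{1340}{-1695} = 1340 \left(- \frac{1}{1695}\right) = - \frac{268}{339}$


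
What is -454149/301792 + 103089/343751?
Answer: -125002737411/103741301792 ≈ -1.2049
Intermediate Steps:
-454149/301792 + 103089/343751 = -125002737411/103741301792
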